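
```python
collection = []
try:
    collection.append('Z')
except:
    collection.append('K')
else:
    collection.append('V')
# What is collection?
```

Step-by-step execution trace:
1. try: `collection.append('Z')` → collection = ['Z']. No exception raised.
2. `except` is skipped.
3. `else` runs (try completed without exception): `collection.append('V')` → collection = ['Z', 'V'].
Result: ['Z', 'V']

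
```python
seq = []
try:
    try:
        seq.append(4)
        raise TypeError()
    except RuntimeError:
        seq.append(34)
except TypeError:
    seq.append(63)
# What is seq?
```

Step-by-step execution trace:
1. Inner try: `seq.append(4)` → seq = [4].
2. `raise TypeError()` raises TypeError.
3. Inner `except RuntimeError` does not match TypeError; exception propagates to outer try.
4. Outer `except TypeError` matches → `seq.append(63)` → seq = [4, 63].
Result: [4, 63]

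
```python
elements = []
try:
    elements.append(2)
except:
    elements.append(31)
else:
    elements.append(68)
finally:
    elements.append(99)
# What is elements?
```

Step-by-step execution trace:
1. try: `elements.append(2)` → elements = [2]. No exception raised.
2. `except` is skipped.
3. `else` runs: `elements.append(68)` → elements = [2, 68].
4. `finally` always runs: `elements.append(99)` → elements = [2, 68, 99].
Result: [2, 68, 99]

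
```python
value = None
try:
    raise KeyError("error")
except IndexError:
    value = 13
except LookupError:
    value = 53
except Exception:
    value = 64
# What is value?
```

Step-by-step execution trace:
1. `raise KeyError(...)` raises KeyError.
2. `except IndexError` does not match (KeyError is not a subclass of IndexError); skipped.
3. `except LookupError` matches (KeyError is a subclass of LookupError) → value = 53.
4. `except Exception` is not reached.
Result: 53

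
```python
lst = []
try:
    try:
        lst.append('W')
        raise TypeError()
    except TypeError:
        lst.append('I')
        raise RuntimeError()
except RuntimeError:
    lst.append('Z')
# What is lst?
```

Step-by-step execution trace:
1. Inner try: `lst.append('W')` → lst = ['W'].
2. `raise TypeError()` raises TypeError.
3. Inner `except TypeError` matches → `lst.append('I')` → lst = ['W', 'I'].
4. `raise RuntimeError()` raises RuntimeError; propagates to outer try.
5. Outer `except RuntimeError` matches → `lst.append('Z')` → lst = ['W', 'I', 'Z'].
Result: ['W', 'I', 'Z']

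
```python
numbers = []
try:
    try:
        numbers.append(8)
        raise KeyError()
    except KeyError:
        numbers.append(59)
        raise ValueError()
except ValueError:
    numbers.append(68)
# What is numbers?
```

Step-by-step execution trace:
1. Inner try: `numbers.append(8)` → numbers = [8].
2. `raise KeyError()` raises KeyError.
3. Inner `except KeyError` matches → `numbers.append(59)` → numbers = [8, 59].
4. `raise ValueError()` raises ValueError; propagates to outer try.
5. Outer `except ValueError` matches → `numbers.append(68)` → numbers = [8, 59, 68].
Result: [8, 59, 68]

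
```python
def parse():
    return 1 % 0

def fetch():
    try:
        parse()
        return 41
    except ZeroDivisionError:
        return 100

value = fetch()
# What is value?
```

Step-by-step execution trace:
1. `fetch()` calls `parse()`.
2. `parse()` evaluates `1 % 0`, which raises ZeroDivisionError; it propagates to the caller.
3. `return 41` is not reached.
4. `except ZeroDivisionError` in fetch matches → returns 100.
5. value = 100.
Result: 100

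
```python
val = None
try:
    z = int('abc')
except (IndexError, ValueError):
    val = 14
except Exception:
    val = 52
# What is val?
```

Step-by-step execution trace:
1. `z = int('abc')` raises ValueError.
2. `except (IndexError, ValueError)` matches (ValueError is in the tuple) → val = 14.
3. `except Exception` is not reached.
Result: 14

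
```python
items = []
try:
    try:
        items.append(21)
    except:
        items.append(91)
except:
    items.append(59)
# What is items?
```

Step-by-step execution trace:
1. Inner try: `items.append(21)` → items = [21]. No exception raised.
2. Inner `except` is skipped.
3. Inner try completes normally; outer `except` is skipped.
Result: [21]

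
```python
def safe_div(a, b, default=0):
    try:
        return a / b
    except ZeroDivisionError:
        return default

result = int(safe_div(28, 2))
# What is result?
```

Step-by-step execution trace:
1. `safe_div(28, 2)` enters try: `return 28 / 2` → returns 14.0. No exception raised.
2. `except ZeroDivisionError` is skipped.
3. `int(14.0)` → 14 → result = 14.
Result: 14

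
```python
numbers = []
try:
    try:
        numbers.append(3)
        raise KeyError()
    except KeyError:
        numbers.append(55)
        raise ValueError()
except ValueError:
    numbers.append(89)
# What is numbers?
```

Step-by-step execution trace:
1. Inner try: `numbers.append(3)` → numbers = [3].
2. `raise KeyError()` raises KeyError.
3. Inner `except KeyError` matches → `numbers.append(55)` → numbers = [3, 55].
4. `raise ValueError()` raises ValueError; propagates to outer try.
5. Outer `except ValueError` matches → `numbers.append(89)` → numbers = [3, 55, 89].
Result: [3, 55, 89]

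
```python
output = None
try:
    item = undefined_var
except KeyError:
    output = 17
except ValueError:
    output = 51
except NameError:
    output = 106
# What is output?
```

Step-by-step execution trace:
1. `item = undefined_var` raises NameError.
2. `except KeyError` does not match NameError; skipped.
3. `except ValueError` does not match NameError; skipped.
4. `except NameError` matches → output = 106.
Result: 106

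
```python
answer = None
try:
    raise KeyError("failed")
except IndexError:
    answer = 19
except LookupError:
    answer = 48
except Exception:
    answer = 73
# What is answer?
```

Step-by-step execution trace:
1. `raise KeyError(...)` raises KeyError.
2. `except IndexError` does not match (KeyError is not a subclass of IndexError); skipped.
3. `except LookupError` matches (KeyError is a subclass of LookupError) → answer = 48.
4. `except Exception` is not reached.
Result: 48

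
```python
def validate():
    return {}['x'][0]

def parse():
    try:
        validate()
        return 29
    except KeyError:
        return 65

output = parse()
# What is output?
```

Step-by-step execution trace:
1. `parse()` calls `validate()`.
2. `validate()` evaluates `{}['x'][0]`, which raises KeyError; it propagates to the caller.
3. `return 29` is not reached.
4. `except KeyError` in parse matches → returns 65.
5. output = 65.
Result: 65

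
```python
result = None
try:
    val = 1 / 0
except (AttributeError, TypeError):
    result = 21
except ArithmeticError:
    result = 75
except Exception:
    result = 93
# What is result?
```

Step-by-step execution trace:
1. `val = 1 / 0` raises ZeroDivisionError.
2. `except (AttributeError, TypeError)` does not match ZeroDivisionError; skipped.
3. `except ArithmeticError` matches (ZeroDivisionError is a subclass of ArithmeticError) → result = 75.
4. `except Exception` is not reached.
Result: 75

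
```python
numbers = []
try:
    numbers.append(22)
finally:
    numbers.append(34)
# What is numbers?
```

Step-by-step execution trace:
1. try: `numbers.append(22)` → numbers = [22].
2. The try body completes without raising.
3. finally always runs: `numbers.append(34)` → numbers = [22, 34].
Result: [22, 34]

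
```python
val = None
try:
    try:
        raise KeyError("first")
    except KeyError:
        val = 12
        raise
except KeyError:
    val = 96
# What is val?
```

Step-by-step execution trace:
1. Inner try: `raise KeyError("first")` raises KeyError.
2. Inner `except KeyError` matches → val = 12.
3. bare `raise` re-raises the same KeyError.
4. Outer `except KeyError` matches → val = 96.
Result: 96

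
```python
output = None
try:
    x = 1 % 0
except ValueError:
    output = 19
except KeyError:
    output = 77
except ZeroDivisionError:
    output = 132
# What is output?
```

Step-by-step execution trace:
1. `x = 1 % 0` raises ZeroDivisionError.
2. `except ValueError` does not match ZeroDivisionError; skipped.
3. `except KeyError` does not match ZeroDivisionError; skipped.
4. `except ZeroDivisionError` matches → output = 132.
Result: 132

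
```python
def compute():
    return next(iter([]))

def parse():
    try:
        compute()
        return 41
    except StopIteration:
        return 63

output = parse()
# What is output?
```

Step-by-step execution trace:
1. `parse()` calls `compute()`.
2. `compute()` evaluates `next(iter([]))`, which raises StopIteration; it propagates to the caller.
3. `return 41` is not reached.
4. `except StopIteration` in parse matches → returns 63.
5. output = 63.
Result: 63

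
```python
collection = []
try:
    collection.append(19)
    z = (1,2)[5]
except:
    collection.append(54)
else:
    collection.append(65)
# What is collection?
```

Step-by-step execution trace:
1. try: `collection.append(19)` → collection = [19].
2. `z = (1,2)[5]` raises IndexError.
3. bare `except` matches → `collection.append(54)` → collection = [19, 54].
4. `else` is skipped (an exception was raised).
Result: [19, 54]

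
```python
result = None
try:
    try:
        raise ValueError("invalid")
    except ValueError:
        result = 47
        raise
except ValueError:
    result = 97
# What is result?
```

Step-by-step execution trace:
1. Inner try: `raise ValueError("invalid")` raises ValueError.
2. Inner `except ValueError` matches → result = 47.
3. bare `raise` re-raises the same ValueError.
4. Outer `except ValueError` matches → result = 97.
Result: 97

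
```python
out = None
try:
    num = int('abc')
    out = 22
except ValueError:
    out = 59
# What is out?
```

Step-by-step execution trace:
1. `num = int('abc')` raises ValueError.
2. `out = 22` is not reached.
3. `except ValueError` matches → out = 59.
Result: 59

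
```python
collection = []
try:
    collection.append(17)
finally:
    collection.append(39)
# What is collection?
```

Step-by-step execution trace:
1. try: `collection.append(17)` → collection = [17].
2. The try body completes without raising.
3. finally always runs: `collection.append(39)` → collection = [17, 39].
Result: [17, 39]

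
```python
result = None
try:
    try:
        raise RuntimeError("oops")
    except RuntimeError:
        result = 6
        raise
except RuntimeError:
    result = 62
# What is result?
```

Step-by-step execution trace:
1. Inner try: `raise RuntimeError("oops")` raises RuntimeError.
2. Inner `except RuntimeError` matches → result = 6.
3. bare `raise` re-raises the same RuntimeError.
4. Outer `except RuntimeError` matches → result = 62.
Result: 62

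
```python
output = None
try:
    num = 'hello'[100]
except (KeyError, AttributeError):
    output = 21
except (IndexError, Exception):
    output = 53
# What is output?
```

Step-by-step execution trace:
1. `num = 'hello'[100]` raises IndexError.
2. `except (KeyError, AttributeError)` does not match IndexError; skipped.
3. `except (IndexError, Exception)` matches (IndexError is in the tuple) → output = 53.
Result: 53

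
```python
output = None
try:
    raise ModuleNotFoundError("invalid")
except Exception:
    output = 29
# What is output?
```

Step-by-step execution trace:
1. `raise ModuleNotFoundError(...)` raises ModuleNotFoundError.
2. `except Exception` matches (ModuleNotFoundError is a subclass of Exception) → output = 29.
Result: 29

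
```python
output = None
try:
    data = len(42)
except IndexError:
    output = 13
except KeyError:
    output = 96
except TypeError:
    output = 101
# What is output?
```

Step-by-step execution trace:
1. `data = len(42)` raises TypeError.
2. `except IndexError` does not match TypeError; skipped.
3. `except KeyError` does not match TypeError; skipped.
4. `except TypeError` matches → output = 101.
Result: 101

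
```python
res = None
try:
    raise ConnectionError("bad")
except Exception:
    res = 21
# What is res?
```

Step-by-step execution trace:
1. `raise ConnectionError(...)` raises ConnectionError.
2. `except Exception` matches (ConnectionError is a subclass of Exception) → res = 21.
Result: 21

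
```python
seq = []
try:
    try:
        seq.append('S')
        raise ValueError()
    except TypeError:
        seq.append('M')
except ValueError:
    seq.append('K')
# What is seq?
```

Step-by-step execution trace:
1. Inner try: `seq.append('S')` → seq = ['S'].
2. `raise ValueError()` raises ValueError.
3. Inner `except TypeError` does not match ValueError; exception propagates to outer try.
4. Outer `except ValueError` matches → `seq.append('K')` → seq = ['S', 'K'].
Result: ['S', 'K']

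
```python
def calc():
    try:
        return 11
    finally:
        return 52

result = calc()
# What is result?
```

Step-by-step execution trace:
1. `calc()` enters try: `return 11` sets pending return value 11.
2. Before returning, `finally: return 52` runs and overrides the pending return.
3. calc() returns 52 → result = 52.
Result: 52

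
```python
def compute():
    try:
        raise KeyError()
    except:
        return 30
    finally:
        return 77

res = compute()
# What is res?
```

Step-by-step execution trace:
1. `compute()` enters try: `raise KeyError()` raises KeyError.
2. bare `except` matches → `return 30` sets pending return value 30.
3. Before returning, `finally: return 77` runs and overrides the pending return.
4. compute() returns 77 → res = 77.
Result: 77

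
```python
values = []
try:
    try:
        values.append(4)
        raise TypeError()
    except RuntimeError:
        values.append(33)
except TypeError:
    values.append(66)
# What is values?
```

Step-by-step execution trace:
1. Inner try: `values.append(4)` → values = [4].
2. `raise TypeError()` raises TypeError.
3. Inner `except RuntimeError` does not match TypeError; exception propagates to outer try.
4. Outer `except TypeError` matches → `values.append(66)` → values = [4, 66].
Result: [4, 66]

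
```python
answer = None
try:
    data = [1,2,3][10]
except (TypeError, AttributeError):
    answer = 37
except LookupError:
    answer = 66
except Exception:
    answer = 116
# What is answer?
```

Step-by-step execution trace:
1. `data = [1,2,3][10]` raises IndexError.
2. `except (TypeError, AttributeError)` does not match IndexError; skipped.
3. `except LookupError` matches (IndexError is a subclass of LookupError) → answer = 66.
4. `except Exception` is not reached.
Result: 66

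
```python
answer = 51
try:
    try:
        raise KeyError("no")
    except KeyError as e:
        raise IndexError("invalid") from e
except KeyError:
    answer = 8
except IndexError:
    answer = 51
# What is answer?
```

Step-by-step execution trace:
1. Inner try raises KeyError; inner `except KeyError as e` catches it.
2. `raise IndexError(...) from e` raises IndexError (KeyError is attached as __cause__, but only IndexError is active).
3. Outer `except KeyError` does not match IndexError; skipped.
4. Outer `except IndexError` matches → answer = 51.
Result: 51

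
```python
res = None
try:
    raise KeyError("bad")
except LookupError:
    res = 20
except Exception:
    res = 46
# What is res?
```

Step-by-step execution trace:
1. `raise KeyError(...)` raises KeyError.
2. `except LookupError` matches (KeyError is a subclass of LookupError) → res = 20.
3. `except Exception` is not reached.
Result: 20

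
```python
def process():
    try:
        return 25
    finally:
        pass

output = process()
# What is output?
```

Step-by-step execution trace:
1. `process()` enters try: `return 25` sets pending return value 25.
2. Before returning, `finally: pass` runs (no effect).
3. process() returns 25 → output = 25.
Result: 25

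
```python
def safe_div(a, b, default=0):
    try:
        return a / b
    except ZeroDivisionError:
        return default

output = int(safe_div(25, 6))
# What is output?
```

Step-by-step execution trace:
1. `safe_div(25, 6)` enters try: `return 25 / 6` → returns 4.166666666666667. No exception raised.
2. `except ZeroDivisionError` is skipped.
3. `int(4.166666666666667)` → 4 → output = 4.
Result: 4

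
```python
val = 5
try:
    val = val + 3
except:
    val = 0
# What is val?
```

Step-by-step execution trace:
1. val starts at 5.
2. try: `val = val + 3` → val = 8. No exception raised.
3. `except` is skipped.
Result: 8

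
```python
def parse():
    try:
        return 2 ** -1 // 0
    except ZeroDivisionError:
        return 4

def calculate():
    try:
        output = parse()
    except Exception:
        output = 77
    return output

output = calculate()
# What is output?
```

Step-by-step execution trace:
1. `calculate()` calls `parse()`.
2. In parse: `2 ** -1 // 0` raises ZeroDivisionError; `except ZeroDivisionError` catches it → returns 4.
3. In calculate: `output = parse()` → output = 4. No exception reaches calculate.
4. `except Exception` is skipped; calculate returns 4.
5. output = 4.
Result: 4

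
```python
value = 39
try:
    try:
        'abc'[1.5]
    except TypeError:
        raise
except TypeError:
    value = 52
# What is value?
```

Step-by-step execution trace:
1. Inner try: `'abc'[1.5]` raises TypeError.
2. Inner `except TypeError` matches; bare `raise` re-raises the same TypeError.
3. Outer `except TypeError` matches → value = 52.
Result: 52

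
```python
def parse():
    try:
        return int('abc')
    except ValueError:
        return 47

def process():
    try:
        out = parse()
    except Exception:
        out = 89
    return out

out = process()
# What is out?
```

Step-by-step execution trace:
1. `process()` calls `parse()`.
2. In parse: `int('abc')` raises ValueError; `except ValueError` catches it → returns 47.
3. In process: `out = parse()` → out = 47. No exception reaches process.
4. `except Exception` is skipped; process returns 47.
5. out = 47.
Result: 47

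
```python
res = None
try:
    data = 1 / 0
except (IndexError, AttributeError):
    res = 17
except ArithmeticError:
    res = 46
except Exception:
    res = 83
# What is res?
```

Step-by-step execution trace:
1. `data = 1 / 0` raises ZeroDivisionError.
2. `except (IndexError, AttributeError)` does not match ZeroDivisionError; skipped.
3. `except ArithmeticError` matches (ZeroDivisionError is a subclass of ArithmeticError) → res = 46.
4. `except Exception` is not reached.
Result: 46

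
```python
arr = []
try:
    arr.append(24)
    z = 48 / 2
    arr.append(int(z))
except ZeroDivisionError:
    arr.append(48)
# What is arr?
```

Step-by-step execution trace:
1. try: `arr.append(24)` → arr = [24].
2. `z = 48 / 2` → z = 24.0. No exception raised.
3. `arr.append(int(z))` → arr = [24, 24].
4. `except ZeroDivisionError` is skipped (no exception was raised).
Result: [24, 24]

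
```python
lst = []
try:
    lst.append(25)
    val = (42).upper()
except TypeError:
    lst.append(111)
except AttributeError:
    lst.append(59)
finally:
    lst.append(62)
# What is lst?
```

Step-by-step execution trace:
1. try: `lst.append(25)` → lst = [25].
2. `val = (42).upper()` raises AttributeError.
3. `except TypeError` does not match AttributeError; skipped.
4. `except AttributeError` matches → `lst.append(59)` → lst = [25, 59].
5. finally always runs: `lst.append(62)` → lst = [25, 59, 62].
Result: [25, 59, 62]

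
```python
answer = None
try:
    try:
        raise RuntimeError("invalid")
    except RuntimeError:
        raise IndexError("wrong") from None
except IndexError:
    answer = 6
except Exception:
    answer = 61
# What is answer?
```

Step-by-step execution trace:
1. Inner try raises RuntimeError; inner `except RuntimeError` catches it.
2. `raise IndexError(...) from None` raises IndexError (from None suppresses __context__, but the active exception is still IndexError).
3. Outer `except IndexError` matches → answer = 6.
4. `except Exception` is not reached.
Result: 6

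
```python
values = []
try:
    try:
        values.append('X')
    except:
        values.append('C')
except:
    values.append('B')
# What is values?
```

Step-by-step execution trace:
1. Inner try: `values.append('X')` → values = ['X']. No exception raised.
2. Inner `except` is skipped.
3. Inner try completes normally; outer `except` is skipped.
Result: ['X']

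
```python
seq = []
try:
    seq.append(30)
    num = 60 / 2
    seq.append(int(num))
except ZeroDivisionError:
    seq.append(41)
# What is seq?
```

Step-by-step execution trace:
1. try: `seq.append(30)` → seq = [30].
2. `num = 60 / 2` → num = 30.0. No exception raised.
3. `seq.append(int(num))` → seq = [30, 30].
4. `except ZeroDivisionError` is skipped (no exception was raised).
Result: [30, 30]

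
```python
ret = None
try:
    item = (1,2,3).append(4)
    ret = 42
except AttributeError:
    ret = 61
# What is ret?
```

Step-by-step execution trace:
1. `item = (1,2,3).append(4)` raises AttributeError.
2. `ret = 42` is not reached.
3. `except AttributeError` matches → ret = 61.
Result: 61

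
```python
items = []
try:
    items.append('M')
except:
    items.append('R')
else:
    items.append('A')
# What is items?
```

Step-by-step execution trace:
1. try: `items.append('M')` → items = ['M']. No exception raised.
2. `except` is skipped.
3. `else` runs (try completed without exception): `items.append('A')` → items = ['M', 'A'].
Result: ['M', 'A']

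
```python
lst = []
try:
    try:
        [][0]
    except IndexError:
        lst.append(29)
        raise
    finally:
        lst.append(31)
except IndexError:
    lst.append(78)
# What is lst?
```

Step-by-step execution trace:
1. Inner try: `[][0]` raises IndexError.
2. Inner `except IndexError` matches → `lst.append(29)` → lst = [29].
3. bare `raise` re-raises IndexError.
4. Inner `finally` runs during unwinding: `lst.append(31)` → lst = [29, 31].
5. Outer `except IndexError` matches → `lst.append(78)` → lst = [29, 31, 78].
Result: [29, 31, 78]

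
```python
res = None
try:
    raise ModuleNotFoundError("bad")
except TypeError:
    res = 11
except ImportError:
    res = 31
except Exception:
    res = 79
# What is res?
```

Step-by-step execution trace:
1. `raise ModuleNotFoundError(...)` raises ModuleNotFoundError.
2. `except TypeError` does not match (ModuleNotFoundError is not a subclass of TypeError); skipped.
3. `except ImportError` matches (ModuleNotFoundError is a subclass of ImportError) → res = 31.
4. `except Exception` is not reached.
Result: 31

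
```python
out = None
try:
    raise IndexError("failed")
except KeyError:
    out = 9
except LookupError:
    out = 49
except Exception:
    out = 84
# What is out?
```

Step-by-step execution trace:
1. `raise IndexError(...)` raises IndexError.
2. `except KeyError` does not match (IndexError is not a subclass of KeyError); skipped.
3. `except LookupError` matches (IndexError is a subclass of LookupError) → out = 49.
4. `except Exception` is not reached.
Result: 49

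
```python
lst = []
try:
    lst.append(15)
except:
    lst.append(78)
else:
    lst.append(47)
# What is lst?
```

Step-by-step execution trace:
1. try: `lst.append(15)` → lst = [15]. No exception raised.
2. `except` is skipped.
3. `else` runs (try completed without exception): `lst.append(47)` → lst = [15, 47].
Result: [15, 47]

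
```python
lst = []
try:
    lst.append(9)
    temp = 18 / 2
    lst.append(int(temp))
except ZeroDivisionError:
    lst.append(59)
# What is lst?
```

Step-by-step execution trace:
1. try: `lst.append(9)` → lst = [9].
2. `temp = 18 / 2` → temp = 9.0. No exception raised.
3. `lst.append(int(temp))` → lst = [9, 9].
4. `except ZeroDivisionError` is skipped (no exception was raised).
Result: [9, 9]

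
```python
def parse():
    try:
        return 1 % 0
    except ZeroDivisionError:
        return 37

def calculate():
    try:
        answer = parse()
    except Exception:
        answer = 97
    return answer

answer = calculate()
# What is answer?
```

Step-by-step execution trace:
1. `calculate()` calls `parse()`.
2. In parse: `1 % 0` raises ZeroDivisionError; `except ZeroDivisionError` catches it → returns 37.
3. In calculate: `answer = parse()` → answer = 37. No exception reaches calculate.
4. `except Exception` is skipped; calculate returns 37.
5. answer = 37.
Result: 37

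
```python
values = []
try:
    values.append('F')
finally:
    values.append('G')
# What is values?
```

Step-by-step execution trace:
1. try: `values.append('F')` → values = ['F'].
2. The try body completes without raising.
3. finally always runs: `values.append('G')` → values = ['F', 'G'].
Result: ['F', 'G']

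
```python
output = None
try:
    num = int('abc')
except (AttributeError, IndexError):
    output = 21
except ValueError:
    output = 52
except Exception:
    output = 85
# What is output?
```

Step-by-step execution trace:
1. `num = int('abc')` raises ValueError.
2. `except (AttributeError, IndexError)` does not match ValueError; skipped.
3. `except ValueError` matches (exact type match) → output = 52.
4. `except Exception` is not reached.
Result: 52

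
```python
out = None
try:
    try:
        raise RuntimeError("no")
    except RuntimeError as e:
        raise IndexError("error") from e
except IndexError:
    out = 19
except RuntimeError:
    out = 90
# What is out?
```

Step-by-step execution trace:
1. Inner try raises RuntimeError; inner `except RuntimeError as e` catches it.
2. `raise IndexError(...) from e` raises IndexError (RuntimeError is attached as __cause__, but only IndexError is active).
3. Outer `except IndexError` matches → out = 19.
4. `except RuntimeError` is not reached.
Result: 19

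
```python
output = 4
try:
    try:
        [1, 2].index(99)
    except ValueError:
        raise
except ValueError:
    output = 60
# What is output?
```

Step-by-step execution trace:
1. Inner try: `[1, 2].index(99)` raises ValueError.
2. Inner `except ValueError` matches; bare `raise` re-raises the same ValueError.
3. Outer `except ValueError` matches → output = 60.
Result: 60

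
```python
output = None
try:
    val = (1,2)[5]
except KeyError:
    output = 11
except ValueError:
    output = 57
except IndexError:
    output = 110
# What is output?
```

Step-by-step execution trace:
1. `val = (1,2)[5]` raises IndexError.
2. `except KeyError` does not match IndexError; skipped.
3. `except ValueError` does not match IndexError; skipped.
4. `except IndexError` matches → output = 110.
Result: 110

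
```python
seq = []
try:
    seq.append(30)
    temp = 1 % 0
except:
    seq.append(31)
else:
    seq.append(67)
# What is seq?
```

Step-by-step execution trace:
1. try: `seq.append(30)` → seq = [30].
2. `temp = 1 % 0` raises ZeroDivisionError.
3. bare `except` matches → `seq.append(31)` → seq = [30, 31].
4. `else` is skipped (an exception was raised).
Result: [30, 31]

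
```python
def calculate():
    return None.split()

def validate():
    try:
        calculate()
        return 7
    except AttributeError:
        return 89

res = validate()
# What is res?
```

Step-by-step execution trace:
1. `validate()` calls `calculate()`.
2. `calculate()` evaluates `None.split()`, which raises AttributeError; it propagates to the caller.
3. `return 7` is not reached.
4. `except AttributeError` in validate matches → returns 89.
5. res = 89.
Result: 89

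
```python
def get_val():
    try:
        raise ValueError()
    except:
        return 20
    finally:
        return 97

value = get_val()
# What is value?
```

Step-by-step execution trace:
1. `get_val()` enters try: `raise ValueError()` raises ValueError.
2. bare `except` matches → `return 20` sets pending return value 20.
3. Before returning, `finally: return 97` runs and overrides the pending return.
4. get_val() returns 97 → value = 97.
Result: 97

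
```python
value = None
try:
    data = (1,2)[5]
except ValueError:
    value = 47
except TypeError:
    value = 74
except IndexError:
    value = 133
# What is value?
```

Step-by-step execution trace:
1. `data = (1,2)[5]` raises IndexError.
2. `except ValueError` does not match IndexError; skipped.
3. `except TypeError` does not match IndexError; skipped.
4. `except IndexError` matches → value = 133.
Result: 133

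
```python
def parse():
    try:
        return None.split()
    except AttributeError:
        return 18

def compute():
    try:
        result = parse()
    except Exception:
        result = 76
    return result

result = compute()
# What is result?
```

Step-by-step execution trace:
1. `compute()` calls `parse()`.
2. In parse: `None.split()` raises AttributeError; `except AttributeError` catches it → returns 18.
3. In compute: `result = parse()` → result = 18. No exception reaches compute.
4. `except Exception` is skipped; compute returns 18.
5. result = 18.
Result: 18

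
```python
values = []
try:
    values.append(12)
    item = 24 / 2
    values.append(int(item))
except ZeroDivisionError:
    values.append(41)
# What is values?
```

Step-by-step execution trace:
1. try: `values.append(12)` → values = [12].
2. `item = 24 / 2` → item = 12.0. No exception raised.
3. `values.append(int(item))` → values = [12, 12].
4. `except ZeroDivisionError` is skipped (no exception was raised).
Result: [12, 12]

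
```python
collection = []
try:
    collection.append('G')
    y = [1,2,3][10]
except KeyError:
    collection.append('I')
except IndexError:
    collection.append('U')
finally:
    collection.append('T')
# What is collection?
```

Step-by-step execution trace:
1. try: `collection.append('G')` → collection = ['G'].
2. `y = [1,2,3][10]` raises IndexError.
3. `except KeyError` does not match IndexError; skipped.
4. `except IndexError` matches → `collection.append('U')` → collection = ['G', 'U'].
5. finally always runs: `collection.append('T')` → collection = ['G', 'U', 'T'].
Result: ['G', 'U', 'T']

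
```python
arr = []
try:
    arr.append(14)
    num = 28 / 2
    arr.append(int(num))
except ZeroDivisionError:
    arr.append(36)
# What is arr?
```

Step-by-step execution trace:
1. try: `arr.append(14)` → arr = [14].
2. `num = 28 / 2` → num = 14.0. No exception raised.
3. `arr.append(int(num))` → arr = [14, 14].
4. `except ZeroDivisionError` is skipped (no exception was raised).
Result: [14, 14]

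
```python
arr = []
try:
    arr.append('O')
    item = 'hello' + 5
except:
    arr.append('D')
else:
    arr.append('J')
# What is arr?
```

Step-by-step execution trace:
1. try: `arr.append('O')` → arr = ['O'].
2. `item = 'hello' + 5` raises TypeError.
3. bare `except` matches → `arr.append('D')` → arr = ['O', 'D'].
4. `else` is skipped (an exception was raised).
Result: ['O', 'D']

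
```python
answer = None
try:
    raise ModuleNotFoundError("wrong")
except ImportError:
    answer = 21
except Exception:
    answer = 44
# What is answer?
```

Step-by-step execution trace:
1. `raise ModuleNotFoundError(...)` raises ModuleNotFoundError.
2. `except ImportError` matches (ModuleNotFoundError is a subclass of ImportError) → answer = 21.
3. `except Exception` is not reached.
Result: 21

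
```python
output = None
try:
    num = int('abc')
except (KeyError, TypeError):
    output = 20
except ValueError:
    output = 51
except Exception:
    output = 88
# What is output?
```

Step-by-step execution trace:
1. `num = int('abc')` raises ValueError.
2. `except (KeyError, TypeError)` does not match ValueError; skipped.
3. `except ValueError` matches (exact type match) → output = 51.
4. `except Exception` is not reached.
Result: 51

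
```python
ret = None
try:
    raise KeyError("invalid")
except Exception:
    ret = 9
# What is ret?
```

Step-by-step execution trace:
1. `raise KeyError(...)` raises KeyError.
2. `except Exception` matches (KeyError is a subclass of Exception) → ret = 9.
Result: 9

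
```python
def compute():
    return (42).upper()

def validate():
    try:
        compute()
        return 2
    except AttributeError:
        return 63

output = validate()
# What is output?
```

Step-by-step execution trace:
1. `validate()` calls `compute()`.
2. `compute()` evaluates `(42).upper()`, which raises AttributeError; it propagates to the caller.
3. `return 2` is not reached.
4. `except AttributeError` in validate matches → returns 63.
5. output = 63.
Result: 63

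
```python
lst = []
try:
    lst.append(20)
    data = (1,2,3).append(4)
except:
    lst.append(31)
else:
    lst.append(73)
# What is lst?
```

Step-by-step execution trace:
1. try: `lst.append(20)` → lst = [20].
2. `data = (1,2,3).append(4)` raises AttributeError.
3. bare `except` matches → `lst.append(31)` → lst = [20, 31].
4. `else` is skipped (an exception was raised).
Result: [20, 31]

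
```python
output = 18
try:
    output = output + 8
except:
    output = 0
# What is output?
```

Step-by-step execution trace:
1. output starts at 18.
2. try: `output = output + 8` → output = 26. No exception raised.
3. `except` is skipped.
Result: 26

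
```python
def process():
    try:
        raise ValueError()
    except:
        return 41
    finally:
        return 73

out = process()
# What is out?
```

Step-by-step execution trace:
1. `process()` enters try: `raise ValueError()` raises ValueError.
2. bare `except` matches → `return 41` sets pending return value 41.
3. Before returning, `finally: return 73` runs and overrides the pending return.
4. process() returns 73 → out = 73.
Result: 73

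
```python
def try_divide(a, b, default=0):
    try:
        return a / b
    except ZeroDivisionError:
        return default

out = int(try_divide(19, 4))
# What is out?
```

Step-by-step execution trace:
1. `try_divide(19, 4)` enters try: `return 19 / 4` → returns 4.75. No exception raised.
2. `except ZeroDivisionError` is skipped.
3. `int(4.75)` → 4 → out = 4.
Result: 4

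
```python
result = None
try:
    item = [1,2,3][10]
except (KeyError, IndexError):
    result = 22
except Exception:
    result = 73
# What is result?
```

Step-by-step execution trace:
1. `item = [1,2,3][10]` raises IndexError.
2. `except (KeyError, IndexError)` matches (IndexError is in the tuple) → result = 22.
3. `except Exception` is not reached.
Result: 22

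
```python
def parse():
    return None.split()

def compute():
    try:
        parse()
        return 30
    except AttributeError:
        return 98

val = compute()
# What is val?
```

Step-by-step execution trace:
1. `compute()` calls `parse()`.
2. `parse()` evaluates `None.split()`, which raises AttributeError; it propagates to the caller.
3. `return 30` is not reached.
4. `except AttributeError` in compute matches → returns 98.
5. val = 98.
Result: 98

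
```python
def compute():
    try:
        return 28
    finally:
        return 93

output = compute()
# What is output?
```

Step-by-step execution trace:
1. `compute()` enters try: `return 28` sets pending return value 28.
2. Before returning, `finally: return 93` runs and overrides the pending return.
3. compute() returns 93 → output = 93.
Result: 93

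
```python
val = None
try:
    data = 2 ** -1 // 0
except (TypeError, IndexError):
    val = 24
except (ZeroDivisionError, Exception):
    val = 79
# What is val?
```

Step-by-step execution trace:
1. `data = 2 ** -1 // 0` raises ZeroDivisionError.
2. `except (TypeError, IndexError)` does not match ZeroDivisionError; skipped.
3. `except (ZeroDivisionError, Exception)` matches (ZeroDivisionError is in the tuple) → val = 79.
Result: 79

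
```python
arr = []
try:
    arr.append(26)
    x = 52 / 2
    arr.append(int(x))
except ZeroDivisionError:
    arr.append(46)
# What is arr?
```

Step-by-step execution trace:
1. try: `arr.append(26)` → arr = [26].
2. `x = 52 / 2` → x = 26.0. No exception raised.
3. `arr.append(int(x))` → arr = [26, 26].
4. `except ZeroDivisionError` is skipped (no exception was raised).
Result: [26, 26]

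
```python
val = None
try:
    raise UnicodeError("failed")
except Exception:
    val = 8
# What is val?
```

Step-by-step execution trace:
1. `raise UnicodeError(...)` raises UnicodeError.
2. `except Exception` matches (UnicodeError is a subclass of Exception) → val = 8.
Result: 8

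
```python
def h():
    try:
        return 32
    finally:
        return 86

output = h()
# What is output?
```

Step-by-step execution trace:
1. `h()` enters try: `return 32` sets pending return value 32.
2. Before returning, `finally: return 86` runs and overrides the pending return.
3. h() returns 86 → output = 86.
Result: 86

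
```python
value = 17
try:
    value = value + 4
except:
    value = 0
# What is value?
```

Step-by-step execution trace:
1. value starts at 17.
2. try: `value = value + 4` → value = 21. No exception raised.
3. `except` is skipped.
Result: 21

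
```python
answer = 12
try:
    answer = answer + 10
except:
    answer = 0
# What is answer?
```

Step-by-step execution trace:
1. answer starts at 12.
2. try: `answer = answer + 10` → answer = 22. No exception raised.
3. `except` is skipped.
Result: 22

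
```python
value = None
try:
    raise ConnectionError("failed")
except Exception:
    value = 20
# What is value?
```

Step-by-step execution trace:
1. `raise ConnectionError(...)` raises ConnectionError.
2. `except Exception` matches (ConnectionError is a subclass of Exception) → value = 20.
Result: 20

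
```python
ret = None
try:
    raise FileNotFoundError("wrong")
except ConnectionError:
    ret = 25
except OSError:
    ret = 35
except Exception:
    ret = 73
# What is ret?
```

Step-by-step execution trace:
1. `raise FileNotFoundError(...)` raises FileNotFoundError.
2. `except ConnectionError` does not match (FileNotFoundError is not a subclass of ConnectionError); skipped.
3. `except OSError` matches (FileNotFoundError is a subclass of OSError) → ret = 35.
4. `except Exception` is not reached.
Result: 35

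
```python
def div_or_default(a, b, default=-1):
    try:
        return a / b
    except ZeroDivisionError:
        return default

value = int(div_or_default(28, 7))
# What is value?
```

Step-by-step execution trace:
1. `div_or_default(28, 7)` enters try: `return 28 / 7` → returns 4.0. No exception raised.
2. `except ZeroDivisionError` is skipped.
3. `int(4.0)` → 4 → value = 4.
Result: 4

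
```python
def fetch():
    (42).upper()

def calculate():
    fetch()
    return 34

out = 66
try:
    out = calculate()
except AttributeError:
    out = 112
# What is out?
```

Step-by-step execution trace:
1. out starts at 66.
2. try: `calculate()` calls `fetch()`.
3. `fetch()` evaluates `(42).upper()`, which raises AttributeError; it propagates through calculate (uncaught).
4. `return 34` in calculate is not reached; the assignment to out does not complete.
5. `except AttributeError` matches → out = 112.
Result: 112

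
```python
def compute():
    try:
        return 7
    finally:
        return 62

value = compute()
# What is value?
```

Step-by-step execution trace:
1. `compute()` enters try: `return 7` sets pending return value 7.
2. Before returning, `finally: return 62` runs and overrides the pending return.
3. compute() returns 62 → value = 62.
Result: 62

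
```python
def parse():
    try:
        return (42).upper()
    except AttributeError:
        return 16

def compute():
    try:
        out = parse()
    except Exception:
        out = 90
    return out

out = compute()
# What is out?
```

Step-by-step execution trace:
1. `compute()` calls `parse()`.
2. In parse: `(42).upper()` raises AttributeError; `except AttributeError` catches it → returns 16.
3. In compute: `out = parse()` → out = 16. No exception reaches compute.
4. `except Exception` is skipped; compute returns 16.
5. out = 16.
Result: 16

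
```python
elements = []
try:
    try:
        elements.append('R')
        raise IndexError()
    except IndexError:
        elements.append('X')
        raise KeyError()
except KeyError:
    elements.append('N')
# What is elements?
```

Step-by-step execution trace:
1. Inner try: `elements.append('R')` → elements = ['R'].
2. `raise IndexError()` raises IndexError.
3. Inner `except IndexError` matches → `elements.append('X')` → elements = ['R', 'X'].
4. `raise KeyError()` raises KeyError; propagates to outer try.
5. Outer `except KeyError` matches → `elements.append('N')` → elements = ['R', 'X', 'N'].
Result: ['R', 'X', 'N']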